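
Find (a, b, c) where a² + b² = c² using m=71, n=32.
(4017, 4544, 6065)

Euclid's formula: a = m² - n², b = 2mn, c = m² + n²
m = 71, n = 32
a = 71² - 32² = 5041 - 1024 = 4017
b = 2 × 71 × 32 = 4544
c = 71² + 32² = 5041 + 1024 = 6065
Verification: 4017² + 4544² = 16136289 + 20647936 = 36784225 = 6065² ✓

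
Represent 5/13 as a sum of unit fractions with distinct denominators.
1/3 + 1/20 + 1/780

Greedy algorithm:
5/13: ceiling(13/5) = 3, use 1/3
2/39: ceiling(39/2) = 20, use 1/20
1/780: ceiling(780/1) = 780, use 1/780
Result: 5/13 = 1/3 + 1/20 + 1/780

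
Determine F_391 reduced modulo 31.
1

Matrix identity: Q^n = [[F_(n+1), F_n], [F_n, F_(n-1)]] with Q = [[1,1],[1,0]].
n = 391 = 110000111₂. Square-and-multiply, entries mod 31:
Q^1 = [[1,1],[1,0]]
Q^3 = (Q^1)²·Q = [[3,2],[2,1]]
Q^6 = (Q^3)² = [[13,8],[8,5]]
Q^12 = (Q^6)² = [[16,20],[20,27]]
Q^24 = (Q^12)² = [[5,23],[23,13]]
Q^48 = (Q^24)² = [[27,11],[11,16]]
Q^97 = (Q^48)²·Q = [[21,13],[13,8]]
Q^195 = (Q^97)²·Q = [[26,21],[21,5]]
Q^391 = (Q^195)²·Q = [[1,1],[1,0]]
F_391 mod 31 = Q^391[0][1] = 1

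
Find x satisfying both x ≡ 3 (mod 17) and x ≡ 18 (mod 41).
428

Using Chinese Remainder Theorem:
M = 17 × 41 = 697
M1 = 41, M2 = 17
y1 = 41^(-1) mod 17 = 5
y2 = 17^(-1) mod 41 = 29
x = (3×41×5 + 18×17×29) mod 697 = 428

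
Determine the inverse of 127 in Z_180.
163

gcd(127, 180) = 1, so the inverse exists.
Extended Euclidean algorithm on (180, 127):
180 = 1 × 127 + 53  ⟹  53 = (1)·180 + (-1)·127
127 = 2 × 53 + 21  ⟹  21 = (-2)·180 + (3)·127
53 = 2 × 21 + 11  ⟹  11 = (5)·180 + (-7)·127
21 = 1 × 11 + 10  ⟹  10 = (-7)·180 + (10)·127
11 = 1 × 10 + 1  ⟹  1 = (12)·180 + (-17)·127
So (-17)·127 ≡ 1 (mod 180), i.e. 127^(-1) ≡ -17 ≡ 163 (mod 180).
Check: 127 × 163 = 20701 ≡ 1 (mod 180)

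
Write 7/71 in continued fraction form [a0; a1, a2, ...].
[0; 10, 7]

Euclidean algorithm steps:
7 = 0 × 71 + 7
71 = 10 × 7 + 1
7 = 7 × 1 + 0
Continued fraction: [0; 10, 7]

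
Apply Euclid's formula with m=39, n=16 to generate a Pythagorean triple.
(1265, 1248, 1777)

Euclid's formula: a = m² - n², b = 2mn, c = m² + n²
m = 39, n = 16
a = 39² - 16² = 1521 - 256 = 1265
b = 2 × 39 × 16 = 1248
c = 39² + 16² = 1521 + 256 = 1777
Verification: 1265² + 1248² = 1600225 + 1557504 = 3157729 = 1777² ✓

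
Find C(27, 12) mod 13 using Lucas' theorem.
0

Using Lucas' theorem:
Write n=27 and k=12 in base 13:
n in base 13: [2, 1]
k in base 13: [0, 12]
C(27,12) mod 13 = ∏ C(n_i, k_i) mod 13
Digit binomials (mod 13): C(2,0) = 1; C(1,12) = 0 (k_i > n_i)
Product: 1 × 0 = 0 ≡ 0 (mod 13)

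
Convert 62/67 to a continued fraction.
[0; 1, 12, 2, 2]

Euclidean algorithm steps:
62 = 0 × 67 + 62
67 = 1 × 62 + 5
62 = 12 × 5 + 2
5 = 2 × 2 + 1
2 = 2 × 1 + 0
Continued fraction: [0; 1, 12, 2, 2]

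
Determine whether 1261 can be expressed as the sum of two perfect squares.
6² + 35² (a=6, b=35)

Factorization: 1261 = 13 × 97
By Fermat: n is sum of two squares iff every prime p ≡ 3 (mod 4) appears to even power.
All primes ≡ 3 (mod 4) appear to even power.
Search a = 0, 1, 2, … for 1261 - a² a perfect square: first hit at a = 6: 1261 - 36 = 1225 = 35².
1261 = 6² + 35² = 36 + 1225 ✓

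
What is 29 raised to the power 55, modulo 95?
29

Repeated squaring. Binary of 55 = 110111.
29^1 ≡ 29 (mod 95); 29^2 ≡ 81 (mod 95); 29^4 ≡ 6 (mod 95); 29^8 ≡ 36 (mod 95); 29^16 ≡ 61 (mod 95); 29^32 ≡ 16 (mod 95)
29^55 = 29^1 × 29^2 × 29^4 × 29^16 × 29^32 ≡ 29 (mod 95)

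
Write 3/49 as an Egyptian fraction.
1/17 + 1/417 + 1/347361

Greedy algorithm:
3/49: ceiling(49/3) = 17, use 1/17
2/833: ceiling(833/2) = 417, use 1/417
1/347361: ceiling(347361/1) = 347361, use 1/347361
Result: 3/49 = 1/17 + 1/417 + 1/347361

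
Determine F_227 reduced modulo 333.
260

Matrix identity: Q^n = [[F_(n+1), F_n], [F_n, F_(n-1)]] with Q = [[1,1],[1,0]].
n = 227 = 11100011₂. Square-and-multiply, entries mod 333:
Q^1 = [[1,1],[1,0]]
Q^3 = (Q^1)²·Q = [[3,2],[2,1]]
Q^7 = (Q^3)²·Q = [[21,13],[13,8]]
Q^14 = (Q^7)² = [[277,44],[44,233]]
Q^28 = (Q^14)² = [[77,129],[129,281]]
Q^56 = (Q^28)² = [[259,228],[228,31]]
Q^113 = (Q^56)²·Q = [[37,184],[184,186]]
Q^227 = (Q^113)²·Q = [[0,260],[260,73]]
F_227 mod 333 = Q^227[0][1] = 260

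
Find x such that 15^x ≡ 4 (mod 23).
8

Baby-step giant-step with step n = ⌈√23⌉ = 5.
Baby steps 15^j mod 23 (j:value) for j=0..4: 0:1, 1:15, 2:18, 3:17, 4:2.
Giant-step multiplier: 15^(-5) ≡ 15^(22-5) = 15^17 ≡ 10 (mod 23).
Giant steps γ_i = 4·10^i mod 23: γ_0=4, γ_1=17 (in table at j=3).
x = i·n + j = 1·5 + 3 = 8.
Check: 15^8 ≡ 4 (mod 23).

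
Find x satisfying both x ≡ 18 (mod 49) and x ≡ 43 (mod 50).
1243

Using Chinese Remainder Theorem:
M = 49 × 50 = 2450
M1 = 50, M2 = 49
y1 = 50^(-1) mod 49 = 1
y2 = 49^(-1) mod 50 = 49
x = (18×50×1 + 43×49×49) mod 2450 = 1243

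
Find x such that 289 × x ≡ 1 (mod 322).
39

gcd(289, 322) = 1, so the inverse exists.
Extended Euclidean algorithm on (322, 289):
322 = 1 × 289 + 33  ⟹  33 = (1)·322 + (-1)·289
289 = 8 × 33 + 25  ⟹  25 = (-8)·322 + (9)·289
33 = 1 × 25 + 8  ⟹  8 = (9)·322 + (-10)·289
25 = 3 × 8 + 1  ⟹  1 = (-35)·322 + (39)·289
So (39)·289 ≡ 1 (mod 322), i.e. 289^(-1) ≡ 39 (mod 322).
Check: 289 × 39 = 11271 ≡ 1 (mod 322)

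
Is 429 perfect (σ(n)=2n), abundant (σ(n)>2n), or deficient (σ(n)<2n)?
deficient

Proper divisors of 429: sum = 1 + 3 + 11 + 13 + 33 + 39 + 143 = 243
Since 243 < 429, 429 is deficient.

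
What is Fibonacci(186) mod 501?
88

Matrix identity: Q^n = [[F_(n+1), F_n], [F_n, F_(n-1)]] with Q = [[1,1],[1,0]].
n = 186 = 10111010₂. Square-and-multiply, entries mod 501:
Q^1 = [[1,1],[1,0]]
Q^2 = (Q^1)² = [[2,1],[1,1]]
Q^5 = (Q^2)²·Q = [[8,5],[5,3]]
Q^11 = (Q^5)²·Q = [[144,89],[89,55]]
Q^23 = (Q^11)²·Q = [[276,100],[100,176]]
Q^46 = (Q^23)² = [[4,110],[110,395]]
Q^93 = (Q^46)²·Q = [[395,92],[92,303]]
Q^186 = (Q^93)² = [[161,88],[88,73]]
F_186 mod 501 = Q^186[0][1] = 88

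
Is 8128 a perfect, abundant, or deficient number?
perfect

Proper divisors of 8128: sum = 1 + 2 + 4 + 8 + 16 + 32 + 64 + 127 + 254 + 508 + 1016 + 2032 + 4064 = 8128
Since 8128 = 8128, 8128 is perfect.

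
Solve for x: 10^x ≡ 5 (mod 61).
14

Baby-step giant-step with step n = ⌈√61⌉ = 8.
Baby steps 10^j mod 61 (j:value) for j=0..7: 0:1, 1:10, 2:39, 3:24, 4:57, 5:21, 6:27, 7:26.
Giant-step multiplier: 10^(-8) ≡ 10^(60-8) = 10^52 ≡ 42 (mod 61).
Giant steps γ_i = 5·42^i mod 61: γ_0=5, γ_1=27 (in table at j=6).
x = i·n + j = 1·8 + 6 = 14.
Check: 10^14 ≡ 5 (mod 61).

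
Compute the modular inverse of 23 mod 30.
17

gcd(23, 30) = 1, so the inverse exists.
Extended Euclidean algorithm on (30, 23):
30 = 1 × 23 + 7  ⟹  7 = (1)·30 + (-1)·23
23 = 3 × 7 + 2  ⟹  2 = (-3)·30 + (4)·23
7 = 3 × 2 + 1  ⟹  1 = (10)·30 + (-13)·23
So (-13)·23 ≡ 1 (mod 30), i.e. 23^(-1) ≡ -13 ≡ 17 (mod 30).
Check: 23 × 17 = 391 ≡ 1 (mod 30)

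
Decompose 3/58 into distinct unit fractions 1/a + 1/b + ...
1/20 + 1/580

Greedy algorithm:
3/58: ceiling(58/3) = 20, use 1/20
1/580: ceiling(580/1) = 580, use 1/580
Result: 3/58 = 1/20 + 1/580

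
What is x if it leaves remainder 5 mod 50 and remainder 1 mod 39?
1405

Using Chinese Remainder Theorem:
M = 50 × 39 = 1950
M1 = 39, M2 = 50
y1 = 39^(-1) mod 50 = 9
y2 = 50^(-1) mod 39 = 32
x = (5×39×9 + 1×50×32) mod 1950 = 1405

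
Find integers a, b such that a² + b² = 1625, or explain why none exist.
5² + 40² (a=5, b=40)

Factorization: 1625 = 5^3 × 13
By Fermat: n is sum of two squares iff every prime p ≡ 3 (mod 4) appears to even power.
All primes ≡ 3 (mod 4) appear to even power.
Search a = 0, 1, 2, … for 1625 - a² a perfect square: first hit at a = 5: 1625 - 25 = 1600 = 40².
1625 = 5² + 40² = 25 + 1600 ✓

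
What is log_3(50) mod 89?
68

Baby-step giant-step with step n = ⌈√89⌉ = 10.
Baby steps 3^j mod 89 (j:value) for j=0..9: 0:1, 1:3, 2:9, 3:27, 4:81, 5:65, 6:17, 7:51, 8:64, 9:14.
Giant-step multiplier: 3^(-10) ≡ 3^(88-10) = 3^78 ≡ 53 (mod 89).
Giant steps γ_i = 50·53^i mod 89: γ_0=50, γ_1=69, γ_2=8, γ_3=68, γ_4=44, γ_5=18, γ_6=64 (in table at j=8).
x = i·n + j = 6·10 + 8 = 68.
Check: 3^68 ≡ 50 (mod 89).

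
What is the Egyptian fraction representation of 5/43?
1/9 + 1/194 + 1/75078

Greedy algorithm:
5/43: ceiling(43/5) = 9, use 1/9
2/387: ceiling(387/2) = 194, use 1/194
1/75078: ceiling(75078/1) = 75078, use 1/75078
Result: 5/43 = 1/9 + 1/194 + 1/75078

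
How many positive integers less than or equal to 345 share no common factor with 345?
176

345 = 3 × 5 × 23
φ(n) = n × ∏(1 - 1/p) for each prime p dividing n
φ(345) = 345 × (1 - 1/3) × (1 - 1/5) × (1 - 1/23) = 176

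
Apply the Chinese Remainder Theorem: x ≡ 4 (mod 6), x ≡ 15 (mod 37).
52

Using Chinese Remainder Theorem:
M = 6 × 37 = 222
M1 = 37, M2 = 6
y1 = 37^(-1) mod 6 = 1
y2 = 6^(-1) mod 37 = 31
x = (4×37×1 + 15×6×31) mod 222 = 52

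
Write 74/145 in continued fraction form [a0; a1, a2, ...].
[0; 1, 1, 23, 1, 2]

Euclidean algorithm steps:
74 = 0 × 145 + 74
145 = 1 × 74 + 71
74 = 1 × 71 + 3
71 = 23 × 3 + 2
3 = 1 × 2 + 1
2 = 2 × 1 + 0
Continued fraction: [0; 1, 1, 23, 1, 2]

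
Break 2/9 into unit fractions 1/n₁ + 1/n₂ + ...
1/5 + 1/45

Greedy algorithm:
2/9: ceiling(9/2) = 5, use 1/5
1/45: ceiling(45/1) = 45, use 1/45
Result: 2/9 = 1/5 + 1/45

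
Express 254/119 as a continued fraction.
[2; 7, 2, 3, 2]

Euclidean algorithm steps:
254 = 2 × 119 + 16
119 = 7 × 16 + 7
16 = 2 × 7 + 2
7 = 3 × 2 + 1
2 = 2 × 1 + 0
Continued fraction: [2; 7, 2, 3, 2]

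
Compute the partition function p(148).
33549419497

p(n) counts ways to write n as a sum of positive integers (order ignored).
Euler's pentagonal recurrence: p(k) = p(k-1) + p(k-2) - p(k-5) - p(k-7) + p(k-12) + p(k-15) - ... (offsets j(3j∓1)/2, signs ++--, p(0)=1, p(<0)=0).
DP table for k = 0..147: p(0)=1, p(1)=1, p(2)=2, p(3)=3, p(4)=5, p(5)=7, p(6)=11, p(7)=15, p(8)=22, p(9)=30, p(10)=42, p(11)=56, p(12)=77, p(13)=101, p(14)=135, p(15)=176, p(16)=231, p(17)=297, p(18)=385, p(19)=490, p(20)=627, p(21)=792, p(22)=1002, p(23)=1255, p(24)=1575, p(25)=1958, p(26)=2436, p(27)=3010, p(28)=3718, p(29)=4565, p(30)=5604, p(31)=6842, p(32)=8349, p(33)=10143, p(34)=12310, p(35)=14883, p(36)=17977, p(37)=21637, p(38)=26015, p(39)=31185, p(40)=37338, p(41)=44583, p(42)=53174, p(43)=63261, p(44)=75175, p(45)=89134, p(46)=105558, p(47)=124754, p(48)=147273, p(49)=173525, p(50)=204226, p(51)=239943, p(52)=281589, p(53)=329931, p(54)=386155, p(55)=451276, p(56)=526823, p(57)=614154, p(58)=715220, p(59)=831820, p(60)=966467, p(61)=1121505, p(62)=1300156, p(63)=1505499, p(64)=1741630, p(65)=2012558, p(66)=2323520, p(67)=2679689, p(68)=3087735, p(69)=3554345, p(70)=4087968, p(71)=4697205, p(72)=5392783, p(73)=6185689, p(74)=7089500, p(75)=8118264, p(76)=9289091, p(77)=10619863, p(78)=12132164, p(79)=13848650, p(80)=15796476, p(81)=18004327, p(82)=20506255, p(83)=23338469, p(84)=26543660, p(85)=30167357, p(86)=34262962, p(87)=38887673, p(88)=44108109, p(89)=49995925, p(90)=56634173, p(91)=64112359, p(92)=72533807, p(93)=82010177, p(94)=92669720, p(95)=104651419, p(96)=118114304, p(97)=133230930, p(98)=150198136, p(99)=169229875, p(100)=190569292, p(101)=214481126, p(102)=241265379, p(103)=271248950, p(104)=304801365, p(105)=342325709, p(106)=384276336, p(107)=431149389, p(108)=483502844, p(109)=541946240, p(110)=607163746, p(111)=679903203, p(112)=761002156, p(113)=851376628, p(114)=952050665, p(115)=1064144451, p(116)=1188908248, p(117)=1327710076, p(118)=1482074143, p(119)=1653668665, p(120)=1844349560, p(121)=2056148051, p(122)=2291320912, p(123)=2552338241, p(124)=2841940500, p(125)=3163127352, p(126)=3519222692, p(127)=3913864295, p(128)=4351078600, p(129)=4835271870, p(130)=5371315400, p(131)=5964539504, p(132)=6620830889, p(133)=7346629512, p(134)=8149040695, p(135)=9035836076, p(136)=10015581680, p(137)=11097645016, p(138)=12292341831, p(139)=13610949895, p(140)=15065878135, p(141)=16670689208, p(142)=18440293320, p(143)=20390982757, p(144)=22540654445, p(145)=24908858009, p(146)=27517052599, p(147)=30388671978.
Final step: p(148) = p(147) + p(146) - p(143) - p(141) + p(136) + p(133) - p(126) - p(122) + p(113) + p(108) - p(97) - p(91) + p(78) + p(71) - p(56) - p(48) + p(31) + p(22) - p(3)
= 30388671978 + 27517052599 - 20390982757 - 16670689208 + 10015581680 + 7346629512 - 3519222692 - 2291320912 + 851376628 + 483502844 - 133230930 - 64112359 + 12132164 + 4697205 - 526823 - 147273 + 6842 + 1002 - 3
= 33549419497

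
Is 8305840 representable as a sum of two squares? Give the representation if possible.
Not possible

Factorization: 8305840 = 2^4 × 5 × 47^3
By Fermat: n is sum of two squares iff every prime p ≡ 3 (mod 4) appears to even power.
Prime(s) ≡ 3 (mod 4) with odd exponent: [(47, 3)]
Therefore 8305840 cannot be expressed as a² + b².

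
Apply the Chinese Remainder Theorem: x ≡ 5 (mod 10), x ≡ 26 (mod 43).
155

Using Chinese Remainder Theorem:
M = 10 × 43 = 430
M1 = 43, M2 = 10
y1 = 43^(-1) mod 10 = 7
y2 = 10^(-1) mod 43 = 13
x = (5×43×7 + 26×10×13) mod 430 = 155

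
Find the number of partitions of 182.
819876908323

p(n) counts ways to write n as a sum of positive integers (order ignored).
Euler's pentagonal recurrence: p(k) = p(k-1) + p(k-2) - p(k-5) - p(k-7) + p(k-12) + p(k-15) - ... (offsets j(3j∓1)/2, signs ++--, p(0)=1, p(<0)=0).
DP table for k = 0..181: p(0)=1, p(1)=1, p(2)=2, p(3)=3, p(4)=5, p(5)=7, p(6)=11, p(7)=15, p(8)=22, p(9)=30, p(10)=42, p(11)=56, p(12)=77, p(13)=101, p(14)=135, p(15)=176, p(16)=231, p(17)=297, p(18)=385, p(19)=490, p(20)=627, p(21)=792, p(22)=1002, p(23)=1255, p(24)=1575, p(25)=1958, p(26)=2436, p(27)=3010, p(28)=3718, p(29)=4565, p(30)=5604, p(31)=6842, p(32)=8349, p(33)=10143, p(34)=12310, p(35)=14883, p(36)=17977, p(37)=21637, p(38)=26015, p(39)=31185, p(40)=37338, p(41)=44583, p(42)=53174, p(43)=63261, p(44)=75175, p(45)=89134, p(46)=105558, p(47)=124754, p(48)=147273, p(49)=173525, p(50)=204226, p(51)=239943, p(52)=281589, p(53)=329931, p(54)=386155, p(55)=451276, p(56)=526823, p(57)=614154, p(58)=715220, p(59)=831820, p(60)=966467, p(61)=1121505, p(62)=1300156, p(63)=1505499, p(64)=1741630, p(65)=2012558, p(66)=2323520, p(67)=2679689, p(68)=3087735, p(69)=3554345, p(70)=4087968, p(71)=4697205, p(72)=5392783, p(73)=6185689, p(74)=7089500, p(75)=8118264, p(76)=9289091, p(77)=10619863, p(78)=12132164, p(79)=13848650, p(80)=15796476, p(81)=18004327, p(82)=20506255, p(83)=23338469, p(84)=26543660, p(85)=30167357, p(86)=34262962, p(87)=38887673, p(88)=44108109, p(89)=49995925, p(90)=56634173, p(91)=64112359, p(92)=72533807, p(93)=82010177, p(94)=92669720, p(95)=104651419, p(96)=118114304, p(97)=133230930, p(98)=150198136, p(99)=169229875, p(100)=190569292, p(101)=214481126, p(102)=241265379, p(103)=271248950, p(104)=304801365, p(105)=342325709, p(106)=384276336, p(107)=431149389, p(108)=483502844, p(109)=541946240, p(110)=607163746, p(111)=679903203, p(112)=761002156, p(113)=851376628, p(114)=952050665, p(115)=1064144451, p(116)=1188908248, p(117)=1327710076, p(118)=1482074143, p(119)=1653668665, p(120)=1844349560, p(121)=2056148051, p(122)=2291320912, p(123)=2552338241, p(124)=2841940500, p(125)=3163127352, p(126)=3519222692, p(127)=3913864295, p(128)=4351078600, p(129)=4835271870, p(130)=5371315400, p(131)=5964539504, p(132)=6620830889, p(133)=7346629512, p(134)=8149040695, p(135)=9035836076, p(136)=10015581680, p(137)=11097645016, p(138)=12292341831, p(139)=13610949895, p(140)=15065878135, p(141)=16670689208, p(142)=18440293320, p(143)=20390982757, p(144)=22540654445, p(145)=24908858009, p(146)=27517052599, p(147)=30388671978, p(148)=33549419497, p(149)=37027355200, p(150)=40853235313, p(151)=45060624582, p(152)=49686288421, p(153)=54770336324, p(154)=60356673280, p(155)=66493182097, p(156)=73232243759, p(157)=80630964769, p(158)=88751778802, p(159)=97662728555, p(160)=107438159466, p(161)=118159068427, p(162)=129913904637, p(163)=142798995930, p(164)=156919475295, p(165)=172389800255, p(166)=189334822579, p(167)=207890420102, p(168)=228204732751, p(169)=250438925115, p(170)=274768617130, p(171)=301384802048, p(172)=330495499613, p(173)=362326859895, p(174)=397125074750, p(175)=435157697830, p(176)=476715857290, p(177)=522115831195, p(178)=571701605655, p(179)=625846753120, p(180)=684957390936, p(181)=749474411781.
Final step: p(182) = p(181) + p(180) - p(177) - p(175) + p(170) + p(167) - p(160) - p(156) + p(147) + p(142) - p(131) - p(125) + p(112) + p(105) - p(90) - p(82) + p(65) + p(56) - p(37) - p(27) + p(6)
= 749474411781 + 684957390936 - 522115831195 - 435157697830 + 274768617130 + 207890420102 - 107438159466 - 73232243759 + 30388671978 + 18440293320 - 5964539504 - 3163127352 + 761002156 + 342325709 - 56634173 - 20506255 + 2012558 + 526823 - 21637 - 3010 + 11
= 819876908323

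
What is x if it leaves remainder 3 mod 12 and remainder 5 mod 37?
375

Using Chinese Remainder Theorem:
M = 12 × 37 = 444
M1 = 37, M2 = 12
y1 = 37^(-1) mod 12 = 1
y2 = 12^(-1) mod 37 = 34
x = (3×37×1 + 5×12×34) mod 444 = 375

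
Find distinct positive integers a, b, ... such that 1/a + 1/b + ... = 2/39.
1/20 + 1/780

Greedy algorithm:
2/39: ceiling(39/2) = 20, use 1/20
1/780: ceiling(780/1) = 780, use 1/780
Result: 2/39 = 1/20 + 1/780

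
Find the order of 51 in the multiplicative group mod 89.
88

89 is prime, so ord(51) divides φ(89) = 88.
Divisors of 88: 1, 2, 4, 8, 11, 22, 44, 88.
Repeated squaring: 51^1 ≡ 51, 51^2 ≡ 20, 51^4 ≡ 44, 51^8 ≡ 67, 51^16 ≡ 39, 51^32 ≡ 8, 51^64 ≡ 64 (mod 89).
Test 51^d mod 89 for each divisor d in increasing order:
51^1 ≡ 51
51^2 ≡ 20
51^4 ≡ 44
51^8 ≡ 67
51^11 = 51^8·51^2·51^1 ≡ 77
51^22 = 51^16·51^4·51^2 ≡ 55
51^44 = 51^32·51^8·51^4 ≡ 88
51^88 = 51^64·51^16·51^8 ≡ 1  ← first divisor giving 1
The order is 88.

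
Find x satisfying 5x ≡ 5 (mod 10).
x ≡ 1 (mod 2)

gcd(5, 10) = 5, which divides 5, so solutions exist.
Divide through by 5: x ≡ 1 (mod 2).
The coefficient of x is now 1, so x ≡ 1 (mod 2).
Check: 5 × 1 = 5 ≡ 5 (mod 10).
x ≡ 1 (mod 2), giving 5 solutions mod 10.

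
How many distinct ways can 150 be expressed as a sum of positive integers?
40853235313

p(n) counts ways to write n as a sum of positive integers (order ignored).
Euler's pentagonal recurrence: p(k) = p(k-1) + p(k-2) - p(k-5) - p(k-7) + p(k-12) + p(k-15) - ... (offsets j(3j∓1)/2, signs ++--, p(0)=1, p(<0)=0).
DP table for k = 0..149: p(0)=1, p(1)=1, p(2)=2, p(3)=3, p(4)=5, p(5)=7, p(6)=11, p(7)=15, p(8)=22, p(9)=30, p(10)=42, p(11)=56, p(12)=77, p(13)=101, p(14)=135, p(15)=176, p(16)=231, p(17)=297, p(18)=385, p(19)=490, p(20)=627, p(21)=792, p(22)=1002, p(23)=1255, p(24)=1575, p(25)=1958, p(26)=2436, p(27)=3010, p(28)=3718, p(29)=4565, p(30)=5604, p(31)=6842, p(32)=8349, p(33)=10143, p(34)=12310, p(35)=14883, p(36)=17977, p(37)=21637, p(38)=26015, p(39)=31185, p(40)=37338, p(41)=44583, p(42)=53174, p(43)=63261, p(44)=75175, p(45)=89134, p(46)=105558, p(47)=124754, p(48)=147273, p(49)=173525, p(50)=204226, p(51)=239943, p(52)=281589, p(53)=329931, p(54)=386155, p(55)=451276, p(56)=526823, p(57)=614154, p(58)=715220, p(59)=831820, p(60)=966467, p(61)=1121505, p(62)=1300156, p(63)=1505499, p(64)=1741630, p(65)=2012558, p(66)=2323520, p(67)=2679689, p(68)=3087735, p(69)=3554345, p(70)=4087968, p(71)=4697205, p(72)=5392783, p(73)=6185689, p(74)=7089500, p(75)=8118264, p(76)=9289091, p(77)=10619863, p(78)=12132164, p(79)=13848650, p(80)=15796476, p(81)=18004327, p(82)=20506255, p(83)=23338469, p(84)=26543660, p(85)=30167357, p(86)=34262962, p(87)=38887673, p(88)=44108109, p(89)=49995925, p(90)=56634173, p(91)=64112359, p(92)=72533807, p(93)=82010177, p(94)=92669720, p(95)=104651419, p(96)=118114304, p(97)=133230930, p(98)=150198136, p(99)=169229875, p(100)=190569292, p(101)=214481126, p(102)=241265379, p(103)=271248950, p(104)=304801365, p(105)=342325709, p(106)=384276336, p(107)=431149389, p(108)=483502844, p(109)=541946240, p(110)=607163746, p(111)=679903203, p(112)=761002156, p(113)=851376628, p(114)=952050665, p(115)=1064144451, p(116)=1188908248, p(117)=1327710076, p(118)=1482074143, p(119)=1653668665, p(120)=1844349560, p(121)=2056148051, p(122)=2291320912, p(123)=2552338241, p(124)=2841940500, p(125)=3163127352, p(126)=3519222692, p(127)=3913864295, p(128)=4351078600, p(129)=4835271870, p(130)=5371315400, p(131)=5964539504, p(132)=6620830889, p(133)=7346629512, p(134)=8149040695, p(135)=9035836076, p(136)=10015581680, p(137)=11097645016, p(138)=12292341831, p(139)=13610949895, p(140)=15065878135, p(141)=16670689208, p(142)=18440293320, p(143)=20390982757, p(144)=22540654445, p(145)=24908858009, p(146)=27517052599, p(147)=30388671978, p(148)=33549419497, p(149)=37027355200.
Final step: p(150) = p(149) + p(148) - p(145) - p(143) + p(138) + p(135) - p(128) - p(124) + p(115) + p(110) - p(99) - p(93) + p(80) + p(73) - p(58) - p(50) + p(33) + p(24) - p(5)
= 37027355200 + 33549419497 - 24908858009 - 20390982757 + 12292341831 + 9035836076 - 4351078600 - 2841940500 + 1064144451 + 607163746 - 169229875 - 82010177 + 15796476 + 6185689 - 715220 - 204226 + 10143 + 1575 - 7
= 40853235313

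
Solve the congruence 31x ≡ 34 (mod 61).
x ≡ 7 (mod 61)

gcd(31, 61) = 1, which divides 34, so solutions exist.
Find 31^(-1) mod 61 by the extended Euclidean algorithm:
61 = 1 × 31 + 30  ⟹  30 = (1)·61 + (-1)·31
31 = 1 × 30 + 1  ⟹  1 = (-1)·61 + (2)·31
So (2)·31 ≡ 1 (mod 61), i.e. 31^(-1) ≡ 2 (mod 61).
x ≡ 2 × 34 = 68 ≡ 7 (mod 61).
Check: 31 × 7 = 217 ≡ 34 (mod 61).
Unique solution: x ≡ 7 (mod 61)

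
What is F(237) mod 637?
233

Matrix identity: Q^n = [[F_(n+1), F_n], [F_n, F_(n-1)]] with Q = [[1,1],[1,0]].
n = 237 = 11101101₂. Square-and-multiply, entries mod 637:
Q^1 = [[1,1],[1,0]]
Q^3 = (Q^1)²·Q = [[3,2],[2,1]]
Q^7 = (Q^3)²·Q = [[21,13],[13,8]]
Q^14 = (Q^7)² = [[610,377],[377,233]]
Q^29 = (Q^14)²·Q = [[118,170],[170,585]]
Q^59 = (Q^29)²·Q = [[536,145],[145,391]]
Q^118 = (Q^59)² = [[13,8],[8,5]]
Q^237 = (Q^118)²·Q = [[377,233],[233,144]]
F_237 mod 637 = Q^237[0][1] = 233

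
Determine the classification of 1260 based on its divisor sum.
abundant

Proper divisors of 1260: sum = 1 + 2 + 3 + 4 + 5 + 6 + 7 + 9 + ... + 252 + 315 + 420 + 630 (35 divisors) = 3108
Since 3108 > 1260, 1260 is abundant.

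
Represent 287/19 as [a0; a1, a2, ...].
[15; 9, 2]

Euclidean algorithm steps:
287 = 15 × 19 + 2
19 = 9 × 2 + 1
2 = 2 × 1 + 0
Continued fraction: [15; 9, 2]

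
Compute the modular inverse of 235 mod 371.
30

gcd(235, 371) = 1, so the inverse exists.
Extended Euclidean algorithm on (371, 235):
371 = 1 × 235 + 136  ⟹  136 = (1)·371 + (-1)·235
235 = 1 × 136 + 99  ⟹  99 = (-1)·371 + (2)·235
136 = 1 × 99 + 37  ⟹  37 = (2)·371 + (-3)·235
99 = 2 × 37 + 25  ⟹  25 = (-5)·371 + (8)·235
37 = 1 × 25 + 12  ⟹  12 = (7)·371 + (-11)·235
25 = 2 × 12 + 1  ⟹  1 = (-19)·371 + (30)·235
So (30)·235 ≡ 1 (mod 371), i.e. 235^(-1) ≡ 30 (mod 371).
Check: 235 × 30 = 7050 ≡ 1 (mod 371)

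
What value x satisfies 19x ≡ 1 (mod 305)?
289

gcd(19, 305) = 1, so the inverse exists.
Extended Euclidean algorithm on (305, 19):
305 = 16 × 19 + 1  ⟹  1 = (1)·305 + (-16)·19
So (-16)·19 ≡ 1 (mod 305), i.e. 19^(-1) ≡ -16 ≡ 289 (mod 305).
Check: 19 × 289 = 5491 ≡ 1 (mod 305)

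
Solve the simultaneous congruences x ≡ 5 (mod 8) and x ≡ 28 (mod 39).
301

Using Chinese Remainder Theorem:
M = 8 × 39 = 312
M1 = 39, M2 = 8
y1 = 39^(-1) mod 8 = 7
y2 = 8^(-1) mod 39 = 5
x = (5×39×7 + 28×8×5) mod 312 = 301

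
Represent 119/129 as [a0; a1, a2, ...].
[0; 1, 11, 1, 9]

Euclidean algorithm steps:
119 = 0 × 129 + 119
129 = 1 × 119 + 10
119 = 11 × 10 + 9
10 = 1 × 9 + 1
9 = 9 × 1 + 0
Continued fraction: [0; 1, 11, 1, 9]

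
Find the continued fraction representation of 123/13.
[9; 2, 6]

Euclidean algorithm steps:
123 = 9 × 13 + 6
13 = 2 × 6 + 1
6 = 6 × 1 + 0
Continued fraction: [9; 2, 6]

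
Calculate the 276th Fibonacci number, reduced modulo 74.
56

Matrix identity: Q^n = [[F_(n+1), F_n], [F_n, F_(n-1)]] with Q = [[1,1],[1,0]].
n = 276 = 100010100₂. Square-and-multiply, entries mod 74:
Q^1 = [[1,1],[1,0]]
Q^2 = (Q^1)² = [[2,1],[1,1]]
Q^4 = (Q^2)² = [[5,3],[3,2]]
Q^8 = (Q^4)² = [[34,21],[21,13]]
Q^17 = (Q^8)²·Q = [[68,43],[43,25]]
Q^34 = (Q^17)² = [[35,3],[3,32]]
Q^69 = (Q^34)²·Q = [[29,50],[50,53]]
Q^138 = (Q^69)² = [[11,30],[30,55]]
Q^276 = (Q^138)² = [[59,56],[56,3]]
F_276 mod 74 = Q^276[0][1] = 56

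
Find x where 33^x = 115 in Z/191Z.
34

Baby-step giant-step with step n = ⌈√191⌉ = 14.
Baby steps 33^j mod 191 (j:value) for j=0..13: 0:1, 1:33, 2:134, 3:29, 4:2, 5:66, 6:77, 7:58, 8:4, 9:132, 10:154, 11:116, 12:8, 13:73.
Giant-step multiplier: 33^(-14) ≡ 33^(190-14) = 33^176 ≡ 80 (mod 191).
Giant steps γ_i = 115·80^i mod 191: γ_0=115, γ_1=32, γ_2=77 (in table at j=6).
x = i·n + j = 2·14 + 6 = 34.
Check: 33^34 ≡ 115 (mod 191).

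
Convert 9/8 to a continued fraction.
[1; 8]

Euclidean algorithm steps:
9 = 1 × 8 + 1
8 = 8 × 1 + 0
Continued fraction: [1; 8]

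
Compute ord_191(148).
190

191 is prime, so ord(148) divides φ(191) = 190.
Divisors of 190: 1, 2, 5, 10, 19, 38, 95, 190.
Repeated squaring: 148^1 ≡ 148, 148^2 ≡ 130, 148^4 ≡ 92, 148^8 ≡ 60, 148^16 ≡ 162, 148^32 ≡ 77, 148^64 ≡ 8, 148^128 ≡ 64 (mod 191).
Test 148^d mod 191 for each divisor d in increasing order:
148^1 ≡ 148
148^2 ≡ 130
148^5 = 148^4·148^1 ≡ 55
148^10 = 148^8·148^2 ≡ 160
148^19 = 148^16·148^2·148^1 ≡ 142
148^38 = 148^32·148^4·148^2 ≡ 109
148^95 = 148^64·148^16·148^8·148^4·148^2·148^1 ≡ 190
148^190 = 148^128·148^32·148^16·148^8·148^4·148^2 ≡ 1  ← first divisor giving 1
The order is 190.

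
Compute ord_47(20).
46

47 is prime, so ord(20) divides φ(47) = 46.
Divisors of 46: 1, 2, 23, 46.
Repeated squaring: 20^1 ≡ 20, 20^2 ≡ 24, 20^4 ≡ 12, 20^8 ≡ 3, 20^16 ≡ 9, 20^32 ≡ 34 (mod 47).
Test 20^d mod 47 for each divisor d in increasing order:
20^1 ≡ 20
20^2 ≡ 24
20^23 = 20^16·20^4·20^2·20^1 ≡ 46
20^46 = 20^32·20^8·20^4·20^2 ≡ 1  ← first divisor giving 1
The order is 46.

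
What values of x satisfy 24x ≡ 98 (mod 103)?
x ≡ 47 (mod 103)

gcd(24, 103) = 1, which divides 98, so solutions exist.
Find 24^(-1) mod 103 by the extended Euclidean algorithm:
103 = 4 × 24 + 7  ⟹  7 = (1)·103 + (-4)·24
24 = 3 × 7 + 3  ⟹  3 = (-3)·103 + (13)·24
7 = 2 × 3 + 1  ⟹  1 = (7)·103 + (-30)·24
So (-30)·24 ≡ 1 (mod 103), i.e. 24^(-1) ≡ -30 ≡ 73 (mod 103).
x ≡ 73 × 98 = 7154 ≡ 47 (mod 103).
Check: 24 × 47 = 1128 ≡ 98 (mod 103).
Unique solution: x ≡ 47 (mod 103)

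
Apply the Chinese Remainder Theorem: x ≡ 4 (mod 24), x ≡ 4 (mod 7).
4

Using Chinese Remainder Theorem:
M = 24 × 7 = 168
M1 = 7, M2 = 24
y1 = 7^(-1) mod 24 = 7
y2 = 24^(-1) mod 7 = 5
x = (4×7×7 + 4×24×5) mod 168 = 4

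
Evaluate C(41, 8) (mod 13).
0

Using Lucas' theorem:
Write n=41 and k=8 in base 13:
n in base 13: [3, 2]
k in base 13: [0, 8]
C(41,8) mod 13 = ∏ C(n_i, k_i) mod 13
Digit binomials (mod 13): C(3,0) = 1; C(2,8) = 0 (k_i > n_i)
Product: 1 × 0 = 0 ≡ 0 (mod 13)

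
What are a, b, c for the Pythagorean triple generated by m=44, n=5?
(1911, 440, 1961)

Euclid's formula: a = m² - n², b = 2mn, c = m² + n²
m = 44, n = 5
a = 44² - 5² = 1936 - 25 = 1911
b = 2 × 44 × 5 = 440
c = 44² + 5² = 1936 + 25 = 1961
Verification: 1911² + 440² = 3651921 + 193600 = 3845521 = 1961² ✓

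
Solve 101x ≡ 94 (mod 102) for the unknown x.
x ≡ 8 (mod 102)

gcd(101, 102) = 1, which divides 94, so solutions exist.
Find 101^(-1) mod 102 by the extended Euclidean algorithm:
102 = 1 × 101 + 1  ⟹  1 = (1)·102 + (-1)·101
So (-1)·101 ≡ 1 (mod 102), i.e. 101^(-1) ≡ -1 ≡ 101 (mod 102).
x ≡ 101 × 94 = 9494 ≡ 8 (mod 102).
Check: 101 × 8 = 808 ≡ 94 (mod 102).
Unique solution: x ≡ 8 (mod 102)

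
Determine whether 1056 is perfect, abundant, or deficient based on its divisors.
abundant

Proper divisors of 1056: sum = 1 + 2 + 3 + 4 + 6 + 8 + 11 + 12 + ... + 176 + 264 + 352 + 528 (23 divisors) = 1968
Since 1968 > 1056, 1056 is abundant.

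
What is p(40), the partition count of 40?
37338

p(n) counts ways to write n as a sum of positive integers (order ignored).
Euler's pentagonal recurrence: p(k) = p(k-1) + p(k-2) - p(k-5) - p(k-7) + p(k-12) + p(k-15) - ... (offsets j(3j∓1)/2, signs ++--, p(0)=1, p(<0)=0).
DP table for k = 0..39: p(0)=1, p(1)=1, p(2)=2, p(3)=3, p(4)=5, p(5)=7, p(6)=11, p(7)=15, p(8)=22, p(9)=30, p(10)=42, p(11)=56, p(12)=77, p(13)=101, p(14)=135, p(15)=176, p(16)=231, p(17)=297, p(18)=385, p(19)=490, p(20)=627, p(21)=792, p(22)=1002, p(23)=1255, p(24)=1575, p(25)=1958, p(26)=2436, p(27)=3010, p(28)=3718, p(29)=4565, p(30)=5604, p(31)=6842, p(32)=8349, p(33)=10143, p(34)=12310, p(35)=14883, p(36)=17977, p(37)=21637, p(38)=26015, p(39)=31185.
Final step: p(40) = p(39) + p(38) - p(35) - p(33) + p(28) + p(25) - p(18) - p(14) + p(5) + p(0)
= 31185 + 26015 - 14883 - 10143 + 3718 + 1958 - 385 - 135 + 7 + 1
= 37338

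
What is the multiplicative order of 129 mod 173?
172

173 is prime, so ord(129) divides φ(173) = 172.
Divisors of 172: 1, 2, 4, 43, 86, 172.
Repeated squaring: 129^1 ≡ 129, 129^2 ≡ 33, 129^4 ≡ 51, 129^8 ≡ 6, 129^16 ≡ 36, 129^32 ≡ 85, 129^64 ≡ 132, 129^128 ≡ 124 (mod 173).
Test 129^d mod 173 for each divisor d in increasing order:
129^1 ≡ 129
129^2 ≡ 33
129^4 ≡ 51
129^43 = 129^32·129^8·129^2·129^1 ≡ 93
129^86 = 129^64·129^16·129^4·129^2 ≡ 172
129^172 = 129^128·129^32·129^8·129^4 ≡ 1  ← first divisor giving 1
The order is 172.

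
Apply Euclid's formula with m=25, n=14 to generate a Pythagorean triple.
(429, 700, 821)

Euclid's formula: a = m² - n², b = 2mn, c = m² + n²
m = 25, n = 14
a = 25² - 14² = 625 - 196 = 429
b = 2 × 25 × 14 = 700
c = 25² + 14² = 625 + 196 = 821
Verification: 429² + 700² = 184041 + 490000 = 674041 = 821² ✓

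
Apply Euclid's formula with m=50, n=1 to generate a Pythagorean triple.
(2499, 100, 2501)

Euclid's formula: a = m² - n², b = 2mn, c = m² + n²
m = 50, n = 1
a = 50² - 1² = 2500 - 1 = 2499
b = 2 × 50 × 1 = 100
c = 50² + 1² = 2500 + 1 = 2501
Verification: 2499² + 100² = 6245001 + 10000 = 6255001 = 2501² ✓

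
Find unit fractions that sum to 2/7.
1/4 + 1/28

Greedy algorithm:
2/7: ceiling(7/2) = 4, use 1/4
1/28: ceiling(28/1) = 28, use 1/28
Result: 2/7 = 1/4 + 1/28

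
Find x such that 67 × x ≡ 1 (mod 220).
23

gcd(67, 220) = 1, so the inverse exists.
Extended Euclidean algorithm on (220, 67):
220 = 3 × 67 + 19  ⟹  19 = (1)·220 + (-3)·67
67 = 3 × 19 + 10  ⟹  10 = (-3)·220 + (10)·67
19 = 1 × 10 + 9  ⟹  9 = (4)·220 + (-13)·67
10 = 1 × 9 + 1  ⟹  1 = (-7)·220 + (23)·67
So (23)·67 ≡ 1 (mod 220), i.e. 67^(-1) ≡ 23 (mod 220).
Check: 67 × 23 = 1541 ≡ 1 (mod 220)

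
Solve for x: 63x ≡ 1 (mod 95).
92

gcd(63, 95) = 1, so the inverse exists.
Extended Euclidean algorithm on (95, 63):
95 = 1 × 63 + 32  ⟹  32 = (1)·95 + (-1)·63
63 = 1 × 32 + 31  ⟹  31 = (-1)·95 + (2)·63
32 = 1 × 31 + 1  ⟹  1 = (2)·95 + (-3)·63
So (-3)·63 ≡ 1 (mod 95), i.e. 63^(-1) ≡ -3 ≡ 92 (mod 95).
Check: 63 × 92 = 5796 ≡ 1 (mod 95)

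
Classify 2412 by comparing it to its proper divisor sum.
abundant

Proper divisors of 2412: sum = 1 + 2 + 3 + 4 + 6 + 9 + 12 + 18 + ... + 402 + 603 + 804 + 1206 (17 divisors) = 3776
Since 3776 > 2412, 2412 is abundant.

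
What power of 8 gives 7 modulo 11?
9

Baby-step giant-step with step n = ⌈√11⌉ = 4.
Baby steps 8^j mod 11 (j:value) for j=0..3: 0:1, 1:8, 2:9, 3:6.
Giant-step multiplier: 8^(-4) ≡ 8^(10-4) = 8^6 ≡ 3 (mod 11).
Giant steps γ_i = 7·3^i mod 11: γ_0=7, γ_1=10, γ_2=8 (in table at j=1).
x = i·n + j = 2·4 + 1 = 9.
Check: 8^9 ≡ 7 (mod 11).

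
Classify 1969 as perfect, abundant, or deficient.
deficient

Proper divisors of 1969: sum = 1 + 11 + 179 = 191
Since 191 < 1969, 1969 is deficient.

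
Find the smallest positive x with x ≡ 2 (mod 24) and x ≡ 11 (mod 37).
122

Using Chinese Remainder Theorem:
M = 24 × 37 = 888
M1 = 37, M2 = 24
y1 = 37^(-1) mod 24 = 13
y2 = 24^(-1) mod 37 = 17
x = (2×37×13 + 11×24×17) mod 888 = 122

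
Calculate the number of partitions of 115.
1064144451

p(n) counts ways to write n as a sum of positive integers (order ignored).
Euler's pentagonal recurrence: p(k) = p(k-1) + p(k-2) - p(k-5) - p(k-7) + p(k-12) + p(k-15) - ... (offsets j(3j∓1)/2, signs ++--, p(0)=1, p(<0)=0).
DP table for k = 0..114: p(0)=1, p(1)=1, p(2)=2, p(3)=3, p(4)=5, p(5)=7, p(6)=11, p(7)=15, p(8)=22, p(9)=30, p(10)=42, p(11)=56, p(12)=77, p(13)=101, p(14)=135, p(15)=176, p(16)=231, p(17)=297, p(18)=385, p(19)=490, p(20)=627, p(21)=792, p(22)=1002, p(23)=1255, p(24)=1575, p(25)=1958, p(26)=2436, p(27)=3010, p(28)=3718, p(29)=4565, p(30)=5604, p(31)=6842, p(32)=8349, p(33)=10143, p(34)=12310, p(35)=14883, p(36)=17977, p(37)=21637, p(38)=26015, p(39)=31185, p(40)=37338, p(41)=44583, p(42)=53174, p(43)=63261, p(44)=75175, p(45)=89134, p(46)=105558, p(47)=124754, p(48)=147273, p(49)=173525, p(50)=204226, p(51)=239943, p(52)=281589, p(53)=329931, p(54)=386155, p(55)=451276, p(56)=526823, p(57)=614154, p(58)=715220, p(59)=831820, p(60)=966467, p(61)=1121505, p(62)=1300156, p(63)=1505499, p(64)=1741630, p(65)=2012558, p(66)=2323520, p(67)=2679689, p(68)=3087735, p(69)=3554345, p(70)=4087968, p(71)=4697205, p(72)=5392783, p(73)=6185689, p(74)=7089500, p(75)=8118264, p(76)=9289091, p(77)=10619863, p(78)=12132164, p(79)=13848650, p(80)=15796476, p(81)=18004327, p(82)=20506255, p(83)=23338469, p(84)=26543660, p(85)=30167357, p(86)=34262962, p(87)=38887673, p(88)=44108109, p(89)=49995925, p(90)=56634173, p(91)=64112359, p(92)=72533807, p(93)=82010177, p(94)=92669720, p(95)=104651419, p(96)=118114304, p(97)=133230930, p(98)=150198136, p(99)=169229875, p(100)=190569292, p(101)=214481126, p(102)=241265379, p(103)=271248950, p(104)=304801365, p(105)=342325709, p(106)=384276336, p(107)=431149389, p(108)=483502844, p(109)=541946240, p(110)=607163746, p(111)=679903203, p(112)=761002156, p(113)=851376628, p(114)=952050665.
Final step: p(115) = p(114) + p(113) - p(110) - p(108) + p(103) + p(100) - p(93) - p(89) + p(80) + p(75) - p(64) - p(58) + p(45) + p(38) - p(23) - p(15)
= 952050665 + 851376628 - 607163746 - 483502844 + 271248950 + 190569292 - 82010177 - 49995925 + 15796476 + 8118264 - 1741630 - 715220 + 89134 + 26015 - 1255 - 176
= 1064144451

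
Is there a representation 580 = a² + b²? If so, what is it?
2² + 24² (a=2, b=24)

Factorization: 580 = 2^2 × 5 × 29
By Fermat: n is sum of two squares iff every prime p ≡ 3 (mod 4) appears to even power.
All primes ≡ 3 (mod 4) appear to even power.
Search a = 0, 1, 2, … for 580 - a² a perfect square: first hit at a = 2: 580 - 4 = 576 = 24².
580 = 2² + 24² = 4 + 576 ✓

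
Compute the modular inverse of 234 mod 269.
146

gcd(234, 269) = 1, so the inverse exists.
Extended Euclidean algorithm on (269, 234):
269 = 1 × 234 + 35  ⟹  35 = (1)·269 + (-1)·234
234 = 6 × 35 + 24  ⟹  24 = (-6)·269 + (7)·234
35 = 1 × 24 + 11  ⟹  11 = (7)·269 + (-8)·234
24 = 2 × 11 + 2  ⟹  2 = (-20)·269 + (23)·234
11 = 5 × 2 + 1  ⟹  1 = (107)·269 + (-123)·234
So (-123)·234 ≡ 1 (mod 269), i.e. 234^(-1) ≡ -123 ≡ 146 (mod 269).
Check: 234 × 146 = 34164 ≡ 1 (mod 269)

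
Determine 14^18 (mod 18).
10

Repeated squaring. Binary of 18 = 10010.
14^1 ≡ 14 (mod 18); 14^2 ≡ 16 (mod 18); 14^4 ≡ 4 (mod 18); 14^8 ≡ 16 (mod 18); 14^16 ≡ 4 (mod 18)
14^18 = 14^2 × 14^16 ≡ 10 (mod 18)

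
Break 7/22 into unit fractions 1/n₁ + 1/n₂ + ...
1/4 + 1/15 + 1/660

Greedy algorithm:
7/22: ceiling(22/7) = 4, use 1/4
3/44: ceiling(44/3) = 15, use 1/15
1/660: ceiling(660/1) = 660, use 1/660
Result: 7/22 = 1/4 + 1/15 + 1/660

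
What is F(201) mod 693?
34

Matrix identity: Q^n = [[F_(n+1), F_n], [F_n, F_(n-1)]] with Q = [[1,1],[1,0]].
n = 201 = 11001001₂. Square-and-multiply, entries mod 693:
Q^1 = [[1,1],[1,0]]
Q^3 = (Q^1)²·Q = [[3,2],[2,1]]
Q^6 = (Q^3)² = [[13,8],[8,5]]
Q^12 = (Q^6)² = [[233,144],[144,89]]
Q^25 = (Q^12)²·Q = [[118,181],[181,630]]
Q^50 = (Q^25)² = [[254,253],[253,1]]
Q^100 = (Q^50)² = [[320,66],[66,254]]
Q^201 = (Q^100)²·Q = [[496,34],[34,462]]
F_201 mod 693 = Q^201[0][1] = 34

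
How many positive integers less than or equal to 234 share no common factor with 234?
72

234 = 2 × 3^2 × 13
φ(n) = n × ∏(1 - 1/p) for each prime p dividing n
φ(234) = 234 × (1 - 1/2) × (1 - 1/3) × (1 - 1/13) = 72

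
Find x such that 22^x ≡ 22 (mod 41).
1

Baby-step giant-step with step n = ⌈√41⌉ = 7.
Baby steps 22^j mod 41 (j:value) for j=0..6: 0:1, 1:22, 2:33, 3:29, 4:23, 5:14, 6:21.
h = 22 is already in the table at j=1, so x = 1.
Check: 22^1 ≡ 22 (mod 41).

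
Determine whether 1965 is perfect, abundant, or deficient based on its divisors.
deficient

Proper divisors of 1965: sum = 1 + 3 + 5 + 15 + 131 + 393 + 655 = 1203
Since 1203 < 1965, 1965 is deficient.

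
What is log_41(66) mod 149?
77

Baby-step giant-step with step n = ⌈√149⌉ = 13.
Baby steps 41^j mod 149 (j:value) for j=0..12: 0:1, 1:41, 2:42, 3:83, 4:125, 5:59, 6:35, 7:94, 8:129, 9:74, 10:54, 11:128, 12:33.
Giant-step multiplier: 41^(-13) ≡ 41^(148-13) = 41^135 ≡ 87 (mod 149).
Giant steps γ_i = 66·87^i mod 149: γ_0=66, γ_1=80, γ_2=106, γ_3=133, γ_4=98, γ_5=33 (in table at j=12).
x = i·n + j = 5·13 + 12 = 77.
Check: 41^77 ≡ 66 (mod 149).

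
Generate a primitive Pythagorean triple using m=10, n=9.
(19, 180, 181)

Euclid's formula: a = m² - n², b = 2mn, c = m² + n²
m = 10, n = 9
a = 10² - 9² = 100 - 81 = 19
b = 2 × 10 × 9 = 180
c = 10² + 9² = 100 + 81 = 181
Verification: 19² + 180² = 361 + 32400 = 32761 = 181² ✓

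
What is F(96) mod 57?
27

Matrix identity: Q^n = [[F_(n+1), F_n], [F_n, F_(n-1)]] with Q = [[1,1],[1,0]].
n = 96 = 1100000₂. Square-and-multiply, entries mod 57:
Q^1 = [[1,1],[1,0]]
Q^3 = (Q^1)²·Q = [[3,2],[2,1]]
Q^6 = (Q^3)² = [[13,8],[8,5]]
Q^12 = (Q^6)² = [[5,30],[30,32]]
Q^24 = (Q^12)² = [[13,27],[27,43]]
Q^48 = (Q^24)² = [[43,30],[30,13]]
Q^96 = (Q^48)² = [[13,27],[27,43]]
F_96 mod 57 = Q^96[0][1] = 27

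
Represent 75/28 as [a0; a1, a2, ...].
[2; 1, 2, 9]

Euclidean algorithm steps:
75 = 2 × 28 + 19
28 = 1 × 19 + 9
19 = 2 × 9 + 1
9 = 9 × 1 + 0
Continued fraction: [2; 1, 2, 9]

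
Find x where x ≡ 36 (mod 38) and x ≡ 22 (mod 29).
834

Using Chinese Remainder Theorem:
M = 38 × 29 = 1102
M1 = 29, M2 = 38
y1 = 29^(-1) mod 38 = 21
y2 = 38^(-1) mod 29 = 13
x = (36×29×21 + 22×38×13) mod 1102 = 834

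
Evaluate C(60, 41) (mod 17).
6

Using Lucas' theorem:
Write n=60 and k=41 in base 17:
n in base 17: [3, 9]
k in base 17: [2, 7]
C(60,41) mod 17 = ∏ C(n_i, k_i) mod 17
Digit binomials (mod 17): C(3,2) = 3; C(9,7) = 36 ≡ 2
Product: 3 × 2 = 6 ≡ 6 (mod 17)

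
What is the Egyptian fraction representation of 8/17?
1/3 + 1/8 + 1/82 + 1/16728

Greedy algorithm:
8/17: ceiling(17/8) = 3, use 1/3
7/51: ceiling(51/7) = 8, use 1/8
5/408: ceiling(408/5) = 82, use 1/82
1/16728: ceiling(16728/1) = 16728, use 1/16728
Result: 8/17 = 1/3 + 1/8 + 1/82 + 1/16728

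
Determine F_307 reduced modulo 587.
393

Matrix identity: Q^n = [[F_(n+1), F_n], [F_n, F_(n-1)]] with Q = [[1,1],[1,0]].
n = 307 = 100110011₂. Square-and-multiply, entries mod 587:
Q^1 = [[1,1],[1,0]]
Q^2 = (Q^1)² = [[2,1],[1,1]]
Q^4 = (Q^2)² = [[5,3],[3,2]]
Q^9 = (Q^4)²·Q = [[55,34],[34,21]]
Q^19 = (Q^9)²·Q = [[308,72],[72,236]]
Q^38 = (Q^19)² = [[258,426],[426,419]]
Q^76 = (Q^38)² = [[326,185],[185,141]]
Q^153 = (Q^76)²·Q = [[314,208],[208,106]]
Q^307 = (Q^153)²·Q = [[290,393],[393,484]]
F_307 mod 587 = Q^307[0][1] = 393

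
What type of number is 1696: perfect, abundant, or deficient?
abundant

Proper divisors of 1696: sum = 1 + 2 + 4 + 8 + 16 + 32 + 53 + 106 + 212 + 424 + 848 = 1706
Since 1706 > 1696, 1696 is abundant.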